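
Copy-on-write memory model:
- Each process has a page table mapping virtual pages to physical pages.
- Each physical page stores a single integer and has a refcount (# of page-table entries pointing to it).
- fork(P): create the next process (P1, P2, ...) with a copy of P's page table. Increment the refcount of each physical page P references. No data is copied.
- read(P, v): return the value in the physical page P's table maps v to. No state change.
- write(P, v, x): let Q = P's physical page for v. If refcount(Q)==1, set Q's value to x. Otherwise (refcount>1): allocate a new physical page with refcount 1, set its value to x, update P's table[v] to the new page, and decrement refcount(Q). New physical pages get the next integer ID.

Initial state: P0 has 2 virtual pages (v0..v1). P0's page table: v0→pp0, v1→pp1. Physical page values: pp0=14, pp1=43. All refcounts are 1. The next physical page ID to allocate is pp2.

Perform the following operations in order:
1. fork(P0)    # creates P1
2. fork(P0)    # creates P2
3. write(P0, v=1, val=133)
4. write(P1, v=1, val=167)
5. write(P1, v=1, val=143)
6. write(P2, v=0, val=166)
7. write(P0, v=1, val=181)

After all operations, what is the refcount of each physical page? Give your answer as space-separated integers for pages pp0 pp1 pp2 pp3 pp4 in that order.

Op 1: fork(P0) -> P1. 2 ppages; refcounts: pp0:2 pp1:2
Op 2: fork(P0) -> P2. 2 ppages; refcounts: pp0:3 pp1:3
Op 3: write(P0, v1, 133). refcount(pp1)=3>1 -> COPY to pp2. 3 ppages; refcounts: pp0:3 pp1:2 pp2:1
Op 4: write(P1, v1, 167). refcount(pp1)=2>1 -> COPY to pp3. 4 ppages; refcounts: pp0:3 pp1:1 pp2:1 pp3:1
Op 5: write(P1, v1, 143). refcount(pp3)=1 -> write in place. 4 ppages; refcounts: pp0:3 pp1:1 pp2:1 pp3:1
Op 6: write(P2, v0, 166). refcount(pp0)=3>1 -> COPY to pp4. 5 ppages; refcounts: pp0:2 pp1:1 pp2:1 pp3:1 pp4:1
Op 7: write(P0, v1, 181). refcount(pp2)=1 -> write in place. 5 ppages; refcounts: pp0:2 pp1:1 pp2:1 pp3:1 pp4:1

Answer: 2 1 1 1 1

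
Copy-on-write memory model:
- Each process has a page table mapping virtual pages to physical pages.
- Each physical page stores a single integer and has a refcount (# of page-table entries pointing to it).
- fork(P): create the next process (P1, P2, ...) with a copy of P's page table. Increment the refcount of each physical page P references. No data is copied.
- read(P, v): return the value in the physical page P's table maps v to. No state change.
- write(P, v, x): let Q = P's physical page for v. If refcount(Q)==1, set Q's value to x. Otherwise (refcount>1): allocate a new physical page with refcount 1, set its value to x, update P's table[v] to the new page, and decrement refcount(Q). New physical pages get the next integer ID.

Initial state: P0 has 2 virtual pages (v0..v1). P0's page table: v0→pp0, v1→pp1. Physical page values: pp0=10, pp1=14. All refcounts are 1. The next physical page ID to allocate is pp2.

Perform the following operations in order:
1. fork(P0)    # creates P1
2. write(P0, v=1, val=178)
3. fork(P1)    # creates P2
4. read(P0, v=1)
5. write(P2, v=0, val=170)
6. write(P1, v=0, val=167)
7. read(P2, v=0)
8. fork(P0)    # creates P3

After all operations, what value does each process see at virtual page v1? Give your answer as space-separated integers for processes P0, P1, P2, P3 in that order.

Op 1: fork(P0) -> P1. 2 ppages; refcounts: pp0:2 pp1:2
Op 2: write(P0, v1, 178). refcount(pp1)=2>1 -> COPY to pp2. 3 ppages; refcounts: pp0:2 pp1:1 pp2:1
Op 3: fork(P1) -> P2. 3 ppages; refcounts: pp0:3 pp1:2 pp2:1
Op 4: read(P0, v1) -> 178. No state change.
Op 5: write(P2, v0, 170). refcount(pp0)=3>1 -> COPY to pp3. 4 ppages; refcounts: pp0:2 pp1:2 pp2:1 pp3:1
Op 6: write(P1, v0, 167). refcount(pp0)=2>1 -> COPY to pp4. 5 ppages; refcounts: pp0:1 pp1:2 pp2:1 pp3:1 pp4:1
Op 7: read(P2, v0) -> 170. No state change.
Op 8: fork(P0) -> P3. 5 ppages; refcounts: pp0:2 pp1:2 pp2:2 pp3:1 pp4:1
P0: v1 -> pp2 = 178
P1: v1 -> pp1 = 14
P2: v1 -> pp1 = 14
P3: v1 -> pp2 = 178

Answer: 178 14 14 178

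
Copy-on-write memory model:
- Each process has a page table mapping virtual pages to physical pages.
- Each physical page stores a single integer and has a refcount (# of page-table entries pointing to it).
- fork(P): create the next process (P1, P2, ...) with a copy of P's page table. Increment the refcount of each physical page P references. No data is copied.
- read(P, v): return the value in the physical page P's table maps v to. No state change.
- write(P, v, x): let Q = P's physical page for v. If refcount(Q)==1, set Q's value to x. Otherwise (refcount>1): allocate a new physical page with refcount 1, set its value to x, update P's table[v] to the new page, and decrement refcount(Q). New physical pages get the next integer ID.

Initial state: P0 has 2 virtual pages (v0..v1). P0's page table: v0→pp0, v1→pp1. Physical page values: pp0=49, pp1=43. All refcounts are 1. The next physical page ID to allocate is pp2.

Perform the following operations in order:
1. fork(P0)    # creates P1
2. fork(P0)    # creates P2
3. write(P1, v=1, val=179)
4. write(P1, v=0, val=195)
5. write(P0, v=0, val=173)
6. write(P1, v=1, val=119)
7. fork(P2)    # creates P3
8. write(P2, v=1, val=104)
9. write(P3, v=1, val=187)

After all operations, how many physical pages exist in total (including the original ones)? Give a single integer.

Answer: 7

Derivation:
Op 1: fork(P0) -> P1. 2 ppages; refcounts: pp0:2 pp1:2
Op 2: fork(P0) -> P2. 2 ppages; refcounts: pp0:3 pp1:3
Op 3: write(P1, v1, 179). refcount(pp1)=3>1 -> COPY to pp2. 3 ppages; refcounts: pp0:3 pp1:2 pp2:1
Op 4: write(P1, v0, 195). refcount(pp0)=3>1 -> COPY to pp3. 4 ppages; refcounts: pp0:2 pp1:2 pp2:1 pp3:1
Op 5: write(P0, v0, 173). refcount(pp0)=2>1 -> COPY to pp4. 5 ppages; refcounts: pp0:1 pp1:2 pp2:1 pp3:1 pp4:1
Op 6: write(P1, v1, 119). refcount(pp2)=1 -> write in place. 5 ppages; refcounts: pp0:1 pp1:2 pp2:1 pp3:1 pp4:1
Op 7: fork(P2) -> P3. 5 ppages; refcounts: pp0:2 pp1:3 pp2:1 pp3:1 pp4:1
Op 8: write(P2, v1, 104). refcount(pp1)=3>1 -> COPY to pp5. 6 ppages; refcounts: pp0:2 pp1:2 pp2:1 pp3:1 pp4:1 pp5:1
Op 9: write(P3, v1, 187). refcount(pp1)=2>1 -> COPY to pp6. 7 ppages; refcounts: pp0:2 pp1:1 pp2:1 pp3:1 pp4:1 pp5:1 pp6:1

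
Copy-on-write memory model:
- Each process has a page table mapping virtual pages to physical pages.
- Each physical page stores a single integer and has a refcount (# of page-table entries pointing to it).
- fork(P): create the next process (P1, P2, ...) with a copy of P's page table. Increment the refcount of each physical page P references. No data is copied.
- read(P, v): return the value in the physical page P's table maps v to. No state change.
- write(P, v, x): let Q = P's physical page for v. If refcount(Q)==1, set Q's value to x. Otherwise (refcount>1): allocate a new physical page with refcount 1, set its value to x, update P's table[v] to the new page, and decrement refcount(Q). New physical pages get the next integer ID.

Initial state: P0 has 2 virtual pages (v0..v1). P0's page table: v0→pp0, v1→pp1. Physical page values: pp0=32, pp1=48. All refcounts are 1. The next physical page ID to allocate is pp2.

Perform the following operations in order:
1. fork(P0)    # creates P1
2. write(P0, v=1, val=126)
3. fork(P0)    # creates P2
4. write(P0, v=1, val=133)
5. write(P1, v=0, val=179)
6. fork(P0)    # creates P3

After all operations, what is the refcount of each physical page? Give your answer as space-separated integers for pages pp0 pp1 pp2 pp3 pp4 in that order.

Op 1: fork(P0) -> P1. 2 ppages; refcounts: pp0:2 pp1:2
Op 2: write(P0, v1, 126). refcount(pp1)=2>1 -> COPY to pp2. 3 ppages; refcounts: pp0:2 pp1:1 pp2:1
Op 3: fork(P0) -> P2. 3 ppages; refcounts: pp0:3 pp1:1 pp2:2
Op 4: write(P0, v1, 133). refcount(pp2)=2>1 -> COPY to pp3. 4 ppages; refcounts: pp0:3 pp1:1 pp2:1 pp3:1
Op 5: write(P1, v0, 179). refcount(pp0)=3>1 -> COPY to pp4. 5 ppages; refcounts: pp0:2 pp1:1 pp2:1 pp3:1 pp4:1
Op 6: fork(P0) -> P3. 5 ppages; refcounts: pp0:3 pp1:1 pp2:1 pp3:2 pp4:1

Answer: 3 1 1 2 1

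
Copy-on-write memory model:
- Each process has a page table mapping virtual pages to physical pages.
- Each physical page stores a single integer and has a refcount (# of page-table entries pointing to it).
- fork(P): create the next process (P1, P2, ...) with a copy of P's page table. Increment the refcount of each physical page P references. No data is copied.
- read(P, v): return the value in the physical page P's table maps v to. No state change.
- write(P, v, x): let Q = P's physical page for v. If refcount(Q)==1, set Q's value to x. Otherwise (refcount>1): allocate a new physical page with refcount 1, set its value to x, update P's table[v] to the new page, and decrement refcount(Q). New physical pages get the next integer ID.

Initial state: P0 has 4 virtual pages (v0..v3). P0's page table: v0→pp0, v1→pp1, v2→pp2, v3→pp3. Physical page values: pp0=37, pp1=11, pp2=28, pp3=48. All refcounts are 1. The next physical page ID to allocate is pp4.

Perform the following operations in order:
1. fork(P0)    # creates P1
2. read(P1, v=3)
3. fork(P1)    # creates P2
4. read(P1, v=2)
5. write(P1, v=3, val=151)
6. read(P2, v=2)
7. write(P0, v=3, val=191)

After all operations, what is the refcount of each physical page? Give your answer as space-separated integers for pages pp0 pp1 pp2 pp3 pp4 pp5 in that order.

Op 1: fork(P0) -> P1. 4 ppages; refcounts: pp0:2 pp1:2 pp2:2 pp3:2
Op 2: read(P1, v3) -> 48. No state change.
Op 3: fork(P1) -> P2. 4 ppages; refcounts: pp0:3 pp1:3 pp2:3 pp3:3
Op 4: read(P1, v2) -> 28. No state change.
Op 5: write(P1, v3, 151). refcount(pp3)=3>1 -> COPY to pp4. 5 ppages; refcounts: pp0:3 pp1:3 pp2:3 pp3:2 pp4:1
Op 6: read(P2, v2) -> 28. No state change.
Op 7: write(P0, v3, 191). refcount(pp3)=2>1 -> COPY to pp5. 6 ppages; refcounts: pp0:3 pp1:3 pp2:3 pp3:1 pp4:1 pp5:1

Answer: 3 3 3 1 1 1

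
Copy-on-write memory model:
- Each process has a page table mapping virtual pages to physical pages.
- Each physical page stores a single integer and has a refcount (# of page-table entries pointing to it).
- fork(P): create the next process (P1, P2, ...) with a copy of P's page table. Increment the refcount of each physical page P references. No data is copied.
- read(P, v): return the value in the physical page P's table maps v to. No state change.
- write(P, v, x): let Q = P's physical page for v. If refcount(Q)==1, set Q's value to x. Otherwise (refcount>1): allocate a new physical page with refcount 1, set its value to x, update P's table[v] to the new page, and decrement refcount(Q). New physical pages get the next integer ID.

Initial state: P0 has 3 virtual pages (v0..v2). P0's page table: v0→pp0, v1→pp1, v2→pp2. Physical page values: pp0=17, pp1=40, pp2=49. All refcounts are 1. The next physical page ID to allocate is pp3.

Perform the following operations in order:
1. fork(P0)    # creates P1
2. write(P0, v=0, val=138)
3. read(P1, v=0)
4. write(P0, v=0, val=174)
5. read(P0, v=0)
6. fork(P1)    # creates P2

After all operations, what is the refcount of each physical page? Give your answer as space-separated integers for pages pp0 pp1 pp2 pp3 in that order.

Op 1: fork(P0) -> P1. 3 ppages; refcounts: pp0:2 pp1:2 pp2:2
Op 2: write(P0, v0, 138). refcount(pp0)=2>1 -> COPY to pp3. 4 ppages; refcounts: pp0:1 pp1:2 pp2:2 pp3:1
Op 3: read(P1, v0) -> 17. No state change.
Op 4: write(P0, v0, 174). refcount(pp3)=1 -> write in place. 4 ppages; refcounts: pp0:1 pp1:2 pp2:2 pp3:1
Op 5: read(P0, v0) -> 174. No state change.
Op 6: fork(P1) -> P2. 4 ppages; refcounts: pp0:2 pp1:3 pp2:3 pp3:1

Answer: 2 3 3 1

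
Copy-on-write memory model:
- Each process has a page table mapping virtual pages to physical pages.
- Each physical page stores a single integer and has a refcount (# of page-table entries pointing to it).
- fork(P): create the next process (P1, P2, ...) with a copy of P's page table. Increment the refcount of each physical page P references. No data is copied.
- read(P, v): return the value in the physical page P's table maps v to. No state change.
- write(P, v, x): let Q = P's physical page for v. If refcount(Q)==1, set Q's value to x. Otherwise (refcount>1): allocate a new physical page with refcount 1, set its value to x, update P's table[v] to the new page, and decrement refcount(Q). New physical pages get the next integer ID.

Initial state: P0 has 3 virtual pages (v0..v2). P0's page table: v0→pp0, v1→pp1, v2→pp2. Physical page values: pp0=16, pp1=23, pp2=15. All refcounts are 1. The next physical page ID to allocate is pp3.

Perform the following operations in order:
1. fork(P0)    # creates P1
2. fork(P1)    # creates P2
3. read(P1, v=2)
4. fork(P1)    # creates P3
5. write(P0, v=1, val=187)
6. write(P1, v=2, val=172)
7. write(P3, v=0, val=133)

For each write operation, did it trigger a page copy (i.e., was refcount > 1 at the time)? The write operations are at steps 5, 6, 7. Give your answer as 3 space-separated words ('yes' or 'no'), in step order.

Op 1: fork(P0) -> P1. 3 ppages; refcounts: pp0:2 pp1:2 pp2:2
Op 2: fork(P1) -> P2. 3 ppages; refcounts: pp0:3 pp1:3 pp2:3
Op 3: read(P1, v2) -> 15. No state change.
Op 4: fork(P1) -> P3. 3 ppages; refcounts: pp0:4 pp1:4 pp2:4
Op 5: write(P0, v1, 187). refcount(pp1)=4>1 -> COPY to pp3. 4 ppages; refcounts: pp0:4 pp1:3 pp2:4 pp3:1
Op 6: write(P1, v2, 172). refcount(pp2)=4>1 -> COPY to pp4. 5 ppages; refcounts: pp0:4 pp1:3 pp2:3 pp3:1 pp4:1
Op 7: write(P3, v0, 133). refcount(pp0)=4>1 -> COPY to pp5. 6 ppages; refcounts: pp0:3 pp1:3 pp2:3 pp3:1 pp4:1 pp5:1

yes yes yes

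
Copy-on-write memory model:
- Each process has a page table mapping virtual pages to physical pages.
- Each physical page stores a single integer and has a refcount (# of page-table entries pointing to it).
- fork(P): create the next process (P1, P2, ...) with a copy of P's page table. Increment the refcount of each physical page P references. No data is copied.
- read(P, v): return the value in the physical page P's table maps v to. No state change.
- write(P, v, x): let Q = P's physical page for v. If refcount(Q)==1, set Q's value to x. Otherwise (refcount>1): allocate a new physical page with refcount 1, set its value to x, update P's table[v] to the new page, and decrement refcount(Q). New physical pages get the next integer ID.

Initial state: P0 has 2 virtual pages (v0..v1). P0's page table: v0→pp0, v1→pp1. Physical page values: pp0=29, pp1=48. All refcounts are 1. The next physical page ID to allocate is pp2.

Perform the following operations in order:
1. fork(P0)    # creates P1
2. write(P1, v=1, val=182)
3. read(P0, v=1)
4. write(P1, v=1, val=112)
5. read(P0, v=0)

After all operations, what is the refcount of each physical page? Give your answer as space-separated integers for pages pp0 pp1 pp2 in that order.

Answer: 2 1 1

Derivation:
Op 1: fork(P0) -> P1. 2 ppages; refcounts: pp0:2 pp1:2
Op 2: write(P1, v1, 182). refcount(pp1)=2>1 -> COPY to pp2. 3 ppages; refcounts: pp0:2 pp1:1 pp2:1
Op 3: read(P0, v1) -> 48. No state change.
Op 4: write(P1, v1, 112). refcount(pp2)=1 -> write in place. 3 ppages; refcounts: pp0:2 pp1:1 pp2:1
Op 5: read(P0, v0) -> 29. No state change.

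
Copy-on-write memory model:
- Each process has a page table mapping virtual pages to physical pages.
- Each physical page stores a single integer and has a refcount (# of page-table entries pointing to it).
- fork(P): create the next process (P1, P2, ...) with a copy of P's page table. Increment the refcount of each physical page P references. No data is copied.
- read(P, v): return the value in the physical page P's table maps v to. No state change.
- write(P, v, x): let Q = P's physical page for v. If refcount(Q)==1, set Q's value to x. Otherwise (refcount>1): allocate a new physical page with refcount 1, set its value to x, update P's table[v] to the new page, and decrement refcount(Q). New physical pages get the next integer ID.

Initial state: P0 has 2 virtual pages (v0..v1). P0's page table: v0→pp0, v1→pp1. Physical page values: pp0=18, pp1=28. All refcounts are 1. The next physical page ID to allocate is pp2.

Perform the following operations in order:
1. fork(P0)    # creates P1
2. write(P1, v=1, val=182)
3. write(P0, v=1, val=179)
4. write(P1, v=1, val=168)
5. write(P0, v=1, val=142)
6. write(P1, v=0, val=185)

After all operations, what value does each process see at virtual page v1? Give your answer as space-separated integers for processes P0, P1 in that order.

Answer: 142 168

Derivation:
Op 1: fork(P0) -> P1. 2 ppages; refcounts: pp0:2 pp1:2
Op 2: write(P1, v1, 182). refcount(pp1)=2>1 -> COPY to pp2. 3 ppages; refcounts: pp0:2 pp1:1 pp2:1
Op 3: write(P0, v1, 179). refcount(pp1)=1 -> write in place. 3 ppages; refcounts: pp0:2 pp1:1 pp2:1
Op 4: write(P1, v1, 168). refcount(pp2)=1 -> write in place. 3 ppages; refcounts: pp0:2 pp1:1 pp2:1
Op 5: write(P0, v1, 142). refcount(pp1)=1 -> write in place. 3 ppages; refcounts: pp0:2 pp1:1 pp2:1
Op 6: write(P1, v0, 185). refcount(pp0)=2>1 -> COPY to pp3. 4 ppages; refcounts: pp0:1 pp1:1 pp2:1 pp3:1
P0: v1 -> pp1 = 142
P1: v1 -> pp2 = 168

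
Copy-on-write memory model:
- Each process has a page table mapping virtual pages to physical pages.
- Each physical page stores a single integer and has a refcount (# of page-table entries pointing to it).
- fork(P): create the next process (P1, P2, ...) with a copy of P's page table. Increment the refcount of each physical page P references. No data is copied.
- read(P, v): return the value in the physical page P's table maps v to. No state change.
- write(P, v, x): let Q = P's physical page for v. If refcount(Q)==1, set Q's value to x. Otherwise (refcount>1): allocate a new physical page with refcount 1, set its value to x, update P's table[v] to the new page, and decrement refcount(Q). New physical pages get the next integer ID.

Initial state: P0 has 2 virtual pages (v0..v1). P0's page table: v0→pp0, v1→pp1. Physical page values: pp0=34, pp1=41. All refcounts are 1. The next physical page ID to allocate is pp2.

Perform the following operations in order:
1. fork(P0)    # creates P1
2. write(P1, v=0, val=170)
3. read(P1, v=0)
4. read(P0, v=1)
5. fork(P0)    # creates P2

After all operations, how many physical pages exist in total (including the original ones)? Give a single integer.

Op 1: fork(P0) -> P1. 2 ppages; refcounts: pp0:2 pp1:2
Op 2: write(P1, v0, 170). refcount(pp0)=2>1 -> COPY to pp2. 3 ppages; refcounts: pp0:1 pp1:2 pp2:1
Op 3: read(P1, v0) -> 170. No state change.
Op 4: read(P0, v1) -> 41. No state change.
Op 5: fork(P0) -> P2. 3 ppages; refcounts: pp0:2 pp1:3 pp2:1

Answer: 3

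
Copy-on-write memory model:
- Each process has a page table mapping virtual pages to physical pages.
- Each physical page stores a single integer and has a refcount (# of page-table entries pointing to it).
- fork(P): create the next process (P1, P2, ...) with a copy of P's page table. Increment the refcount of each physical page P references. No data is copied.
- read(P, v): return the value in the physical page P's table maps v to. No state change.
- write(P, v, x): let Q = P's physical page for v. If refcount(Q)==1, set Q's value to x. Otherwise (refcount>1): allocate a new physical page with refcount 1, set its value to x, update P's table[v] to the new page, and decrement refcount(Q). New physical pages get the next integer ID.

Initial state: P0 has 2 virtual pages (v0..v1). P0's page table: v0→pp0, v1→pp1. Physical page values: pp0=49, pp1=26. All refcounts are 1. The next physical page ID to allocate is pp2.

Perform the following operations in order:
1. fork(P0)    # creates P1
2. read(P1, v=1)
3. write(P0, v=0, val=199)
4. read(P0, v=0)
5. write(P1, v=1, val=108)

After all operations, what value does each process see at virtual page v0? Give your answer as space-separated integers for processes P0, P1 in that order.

Answer: 199 49

Derivation:
Op 1: fork(P0) -> P1. 2 ppages; refcounts: pp0:2 pp1:2
Op 2: read(P1, v1) -> 26. No state change.
Op 3: write(P0, v0, 199). refcount(pp0)=2>1 -> COPY to pp2. 3 ppages; refcounts: pp0:1 pp1:2 pp2:1
Op 4: read(P0, v0) -> 199. No state change.
Op 5: write(P1, v1, 108). refcount(pp1)=2>1 -> COPY to pp3. 4 ppages; refcounts: pp0:1 pp1:1 pp2:1 pp3:1
P0: v0 -> pp2 = 199
P1: v0 -> pp0 = 49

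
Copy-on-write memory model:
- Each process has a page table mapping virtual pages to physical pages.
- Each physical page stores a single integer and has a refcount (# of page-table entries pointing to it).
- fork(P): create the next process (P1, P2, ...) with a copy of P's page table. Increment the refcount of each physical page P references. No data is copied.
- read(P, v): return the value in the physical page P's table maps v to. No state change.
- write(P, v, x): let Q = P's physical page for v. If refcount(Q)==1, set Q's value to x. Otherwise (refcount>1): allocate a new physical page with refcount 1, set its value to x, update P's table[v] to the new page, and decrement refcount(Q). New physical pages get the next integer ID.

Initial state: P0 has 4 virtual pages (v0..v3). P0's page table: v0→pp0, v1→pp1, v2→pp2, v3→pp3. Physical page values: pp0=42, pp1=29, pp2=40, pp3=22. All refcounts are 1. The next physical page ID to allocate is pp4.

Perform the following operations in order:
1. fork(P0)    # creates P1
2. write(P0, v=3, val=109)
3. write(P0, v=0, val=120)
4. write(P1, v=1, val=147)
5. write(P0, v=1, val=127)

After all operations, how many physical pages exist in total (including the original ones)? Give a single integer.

Answer: 7

Derivation:
Op 1: fork(P0) -> P1. 4 ppages; refcounts: pp0:2 pp1:2 pp2:2 pp3:2
Op 2: write(P0, v3, 109). refcount(pp3)=2>1 -> COPY to pp4. 5 ppages; refcounts: pp0:2 pp1:2 pp2:2 pp3:1 pp4:1
Op 3: write(P0, v0, 120). refcount(pp0)=2>1 -> COPY to pp5. 6 ppages; refcounts: pp0:1 pp1:2 pp2:2 pp3:1 pp4:1 pp5:1
Op 4: write(P1, v1, 147). refcount(pp1)=2>1 -> COPY to pp6. 7 ppages; refcounts: pp0:1 pp1:1 pp2:2 pp3:1 pp4:1 pp5:1 pp6:1
Op 5: write(P0, v1, 127). refcount(pp1)=1 -> write in place. 7 ppages; refcounts: pp0:1 pp1:1 pp2:2 pp3:1 pp4:1 pp5:1 pp6:1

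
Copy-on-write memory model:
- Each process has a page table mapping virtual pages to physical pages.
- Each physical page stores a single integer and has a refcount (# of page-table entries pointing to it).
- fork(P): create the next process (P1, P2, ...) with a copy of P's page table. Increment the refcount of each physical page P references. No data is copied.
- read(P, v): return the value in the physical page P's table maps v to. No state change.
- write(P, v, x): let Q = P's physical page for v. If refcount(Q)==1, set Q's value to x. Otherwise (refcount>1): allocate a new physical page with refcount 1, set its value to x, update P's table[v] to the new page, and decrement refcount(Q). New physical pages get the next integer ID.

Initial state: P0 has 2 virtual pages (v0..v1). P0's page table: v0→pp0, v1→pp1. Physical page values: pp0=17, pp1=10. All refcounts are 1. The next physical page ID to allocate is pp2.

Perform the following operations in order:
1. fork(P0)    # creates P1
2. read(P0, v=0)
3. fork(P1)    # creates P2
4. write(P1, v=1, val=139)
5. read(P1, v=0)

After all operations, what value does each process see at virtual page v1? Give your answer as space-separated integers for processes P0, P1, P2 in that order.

Op 1: fork(P0) -> P1. 2 ppages; refcounts: pp0:2 pp1:2
Op 2: read(P0, v0) -> 17. No state change.
Op 3: fork(P1) -> P2. 2 ppages; refcounts: pp0:3 pp1:3
Op 4: write(P1, v1, 139). refcount(pp1)=3>1 -> COPY to pp2. 3 ppages; refcounts: pp0:3 pp1:2 pp2:1
Op 5: read(P1, v0) -> 17. No state change.
P0: v1 -> pp1 = 10
P1: v1 -> pp2 = 139
P2: v1 -> pp1 = 10

Answer: 10 139 10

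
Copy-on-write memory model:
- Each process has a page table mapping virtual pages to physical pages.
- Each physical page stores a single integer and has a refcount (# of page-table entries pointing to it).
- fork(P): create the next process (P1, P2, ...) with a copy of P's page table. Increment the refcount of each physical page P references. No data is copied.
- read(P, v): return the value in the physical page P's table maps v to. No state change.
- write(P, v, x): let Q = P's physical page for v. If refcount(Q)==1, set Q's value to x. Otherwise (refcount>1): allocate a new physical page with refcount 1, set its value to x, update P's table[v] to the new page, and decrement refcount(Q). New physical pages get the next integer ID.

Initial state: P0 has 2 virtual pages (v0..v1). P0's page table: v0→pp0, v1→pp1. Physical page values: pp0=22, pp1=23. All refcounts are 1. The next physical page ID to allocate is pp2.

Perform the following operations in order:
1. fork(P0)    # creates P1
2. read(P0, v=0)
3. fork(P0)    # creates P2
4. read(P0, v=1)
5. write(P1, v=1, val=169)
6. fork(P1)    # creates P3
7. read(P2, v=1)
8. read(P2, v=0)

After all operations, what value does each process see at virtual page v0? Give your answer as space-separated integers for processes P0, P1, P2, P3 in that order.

Answer: 22 22 22 22

Derivation:
Op 1: fork(P0) -> P1. 2 ppages; refcounts: pp0:2 pp1:2
Op 2: read(P0, v0) -> 22. No state change.
Op 3: fork(P0) -> P2. 2 ppages; refcounts: pp0:3 pp1:3
Op 4: read(P0, v1) -> 23. No state change.
Op 5: write(P1, v1, 169). refcount(pp1)=3>1 -> COPY to pp2. 3 ppages; refcounts: pp0:3 pp1:2 pp2:1
Op 6: fork(P1) -> P3. 3 ppages; refcounts: pp0:4 pp1:2 pp2:2
Op 7: read(P2, v1) -> 23. No state change.
Op 8: read(P2, v0) -> 22. No state change.
P0: v0 -> pp0 = 22
P1: v0 -> pp0 = 22
P2: v0 -> pp0 = 22
P3: v0 -> pp0 = 22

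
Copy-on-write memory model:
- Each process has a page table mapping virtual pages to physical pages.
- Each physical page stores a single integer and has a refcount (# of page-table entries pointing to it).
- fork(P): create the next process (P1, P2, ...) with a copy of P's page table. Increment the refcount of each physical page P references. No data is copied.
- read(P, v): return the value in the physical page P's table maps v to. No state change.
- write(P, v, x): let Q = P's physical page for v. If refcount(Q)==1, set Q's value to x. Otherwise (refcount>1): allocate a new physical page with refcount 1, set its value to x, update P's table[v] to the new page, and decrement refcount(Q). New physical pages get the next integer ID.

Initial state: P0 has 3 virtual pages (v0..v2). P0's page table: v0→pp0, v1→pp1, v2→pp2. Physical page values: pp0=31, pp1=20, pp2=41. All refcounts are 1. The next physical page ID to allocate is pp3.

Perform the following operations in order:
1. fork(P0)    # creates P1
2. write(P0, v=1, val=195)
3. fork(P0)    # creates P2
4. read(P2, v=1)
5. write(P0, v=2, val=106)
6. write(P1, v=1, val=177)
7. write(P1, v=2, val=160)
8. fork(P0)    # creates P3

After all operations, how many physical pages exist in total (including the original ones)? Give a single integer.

Answer: 6

Derivation:
Op 1: fork(P0) -> P1. 3 ppages; refcounts: pp0:2 pp1:2 pp2:2
Op 2: write(P0, v1, 195). refcount(pp1)=2>1 -> COPY to pp3. 4 ppages; refcounts: pp0:2 pp1:1 pp2:2 pp3:1
Op 3: fork(P0) -> P2. 4 ppages; refcounts: pp0:3 pp1:1 pp2:3 pp3:2
Op 4: read(P2, v1) -> 195. No state change.
Op 5: write(P0, v2, 106). refcount(pp2)=3>1 -> COPY to pp4. 5 ppages; refcounts: pp0:3 pp1:1 pp2:2 pp3:2 pp4:1
Op 6: write(P1, v1, 177). refcount(pp1)=1 -> write in place. 5 ppages; refcounts: pp0:3 pp1:1 pp2:2 pp3:2 pp4:1
Op 7: write(P1, v2, 160). refcount(pp2)=2>1 -> COPY to pp5. 6 ppages; refcounts: pp0:3 pp1:1 pp2:1 pp3:2 pp4:1 pp5:1
Op 8: fork(P0) -> P3. 6 ppages; refcounts: pp0:4 pp1:1 pp2:1 pp3:3 pp4:2 pp5:1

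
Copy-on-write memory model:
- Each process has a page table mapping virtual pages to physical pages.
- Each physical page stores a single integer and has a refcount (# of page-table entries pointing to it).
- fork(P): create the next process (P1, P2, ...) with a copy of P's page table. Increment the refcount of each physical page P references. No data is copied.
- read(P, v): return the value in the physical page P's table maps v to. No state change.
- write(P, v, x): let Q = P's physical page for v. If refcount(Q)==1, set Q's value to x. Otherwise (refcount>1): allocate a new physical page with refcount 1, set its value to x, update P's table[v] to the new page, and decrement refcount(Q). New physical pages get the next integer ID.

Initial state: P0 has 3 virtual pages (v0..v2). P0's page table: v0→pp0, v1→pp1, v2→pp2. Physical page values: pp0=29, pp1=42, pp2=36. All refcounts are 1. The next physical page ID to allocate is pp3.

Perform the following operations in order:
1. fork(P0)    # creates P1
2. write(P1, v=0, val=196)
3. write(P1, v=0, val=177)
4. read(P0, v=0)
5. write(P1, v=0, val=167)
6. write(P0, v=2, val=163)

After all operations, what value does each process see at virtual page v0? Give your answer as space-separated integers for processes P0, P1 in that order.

Op 1: fork(P0) -> P1. 3 ppages; refcounts: pp0:2 pp1:2 pp2:2
Op 2: write(P1, v0, 196). refcount(pp0)=2>1 -> COPY to pp3. 4 ppages; refcounts: pp0:1 pp1:2 pp2:2 pp3:1
Op 3: write(P1, v0, 177). refcount(pp3)=1 -> write in place. 4 ppages; refcounts: pp0:1 pp1:2 pp2:2 pp3:1
Op 4: read(P0, v0) -> 29. No state change.
Op 5: write(P1, v0, 167). refcount(pp3)=1 -> write in place. 4 ppages; refcounts: pp0:1 pp1:2 pp2:2 pp3:1
Op 6: write(P0, v2, 163). refcount(pp2)=2>1 -> COPY to pp4. 5 ppages; refcounts: pp0:1 pp1:2 pp2:1 pp3:1 pp4:1
P0: v0 -> pp0 = 29
P1: v0 -> pp3 = 167

Answer: 29 167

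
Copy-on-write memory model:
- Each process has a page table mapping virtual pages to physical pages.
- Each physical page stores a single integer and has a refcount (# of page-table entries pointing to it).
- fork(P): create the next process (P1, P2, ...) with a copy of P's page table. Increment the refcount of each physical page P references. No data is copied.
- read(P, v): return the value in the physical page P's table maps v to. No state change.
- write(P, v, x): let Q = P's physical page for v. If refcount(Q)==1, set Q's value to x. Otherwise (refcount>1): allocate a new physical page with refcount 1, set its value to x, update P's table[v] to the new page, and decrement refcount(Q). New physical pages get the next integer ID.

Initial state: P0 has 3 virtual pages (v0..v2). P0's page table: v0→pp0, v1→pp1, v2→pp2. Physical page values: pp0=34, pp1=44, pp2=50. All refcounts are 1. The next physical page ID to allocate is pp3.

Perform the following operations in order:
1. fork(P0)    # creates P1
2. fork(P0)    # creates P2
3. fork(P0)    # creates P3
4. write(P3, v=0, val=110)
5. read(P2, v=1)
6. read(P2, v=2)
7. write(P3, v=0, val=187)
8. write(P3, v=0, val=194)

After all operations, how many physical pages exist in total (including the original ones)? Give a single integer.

Answer: 4

Derivation:
Op 1: fork(P0) -> P1. 3 ppages; refcounts: pp0:2 pp1:2 pp2:2
Op 2: fork(P0) -> P2. 3 ppages; refcounts: pp0:3 pp1:3 pp2:3
Op 3: fork(P0) -> P3. 3 ppages; refcounts: pp0:4 pp1:4 pp2:4
Op 4: write(P3, v0, 110). refcount(pp0)=4>1 -> COPY to pp3. 4 ppages; refcounts: pp0:3 pp1:4 pp2:4 pp3:1
Op 5: read(P2, v1) -> 44. No state change.
Op 6: read(P2, v2) -> 50. No state change.
Op 7: write(P3, v0, 187). refcount(pp3)=1 -> write in place. 4 ppages; refcounts: pp0:3 pp1:4 pp2:4 pp3:1
Op 8: write(P3, v0, 194). refcount(pp3)=1 -> write in place. 4 ppages; refcounts: pp0:3 pp1:4 pp2:4 pp3:1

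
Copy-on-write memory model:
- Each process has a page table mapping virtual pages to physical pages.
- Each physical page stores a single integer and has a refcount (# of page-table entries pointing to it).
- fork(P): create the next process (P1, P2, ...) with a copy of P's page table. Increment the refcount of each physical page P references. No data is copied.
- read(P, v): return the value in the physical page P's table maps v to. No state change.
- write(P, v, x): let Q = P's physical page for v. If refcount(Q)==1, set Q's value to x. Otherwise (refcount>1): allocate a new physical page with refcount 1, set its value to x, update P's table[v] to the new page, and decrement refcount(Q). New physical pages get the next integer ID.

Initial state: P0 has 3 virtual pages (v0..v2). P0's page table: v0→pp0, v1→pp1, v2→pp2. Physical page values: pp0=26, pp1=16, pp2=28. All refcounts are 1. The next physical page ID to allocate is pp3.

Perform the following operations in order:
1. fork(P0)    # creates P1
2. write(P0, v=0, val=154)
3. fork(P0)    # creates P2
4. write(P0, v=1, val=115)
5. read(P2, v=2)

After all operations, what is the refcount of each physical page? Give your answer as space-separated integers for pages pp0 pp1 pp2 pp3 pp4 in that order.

Answer: 1 2 3 2 1

Derivation:
Op 1: fork(P0) -> P1. 3 ppages; refcounts: pp0:2 pp1:2 pp2:2
Op 2: write(P0, v0, 154). refcount(pp0)=2>1 -> COPY to pp3. 4 ppages; refcounts: pp0:1 pp1:2 pp2:2 pp3:1
Op 3: fork(P0) -> P2. 4 ppages; refcounts: pp0:1 pp1:3 pp2:3 pp3:2
Op 4: write(P0, v1, 115). refcount(pp1)=3>1 -> COPY to pp4. 5 ppages; refcounts: pp0:1 pp1:2 pp2:3 pp3:2 pp4:1
Op 5: read(P2, v2) -> 28. No state change.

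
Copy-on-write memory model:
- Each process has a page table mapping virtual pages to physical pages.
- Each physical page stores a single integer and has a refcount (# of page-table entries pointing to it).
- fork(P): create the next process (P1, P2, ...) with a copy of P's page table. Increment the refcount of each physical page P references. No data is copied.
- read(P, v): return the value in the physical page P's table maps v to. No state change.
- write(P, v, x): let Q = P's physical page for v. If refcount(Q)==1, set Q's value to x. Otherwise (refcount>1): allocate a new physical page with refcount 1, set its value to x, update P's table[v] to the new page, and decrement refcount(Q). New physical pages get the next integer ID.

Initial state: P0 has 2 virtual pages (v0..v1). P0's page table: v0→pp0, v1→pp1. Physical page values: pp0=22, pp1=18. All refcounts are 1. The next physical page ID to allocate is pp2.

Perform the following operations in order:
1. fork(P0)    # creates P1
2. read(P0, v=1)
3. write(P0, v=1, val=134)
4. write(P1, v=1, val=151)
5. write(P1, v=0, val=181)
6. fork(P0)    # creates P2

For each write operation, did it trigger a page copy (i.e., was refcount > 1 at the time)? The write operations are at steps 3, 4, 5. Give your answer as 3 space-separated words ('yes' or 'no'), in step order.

Op 1: fork(P0) -> P1. 2 ppages; refcounts: pp0:2 pp1:2
Op 2: read(P0, v1) -> 18. No state change.
Op 3: write(P0, v1, 134). refcount(pp1)=2>1 -> COPY to pp2. 3 ppages; refcounts: pp0:2 pp1:1 pp2:1
Op 4: write(P1, v1, 151). refcount(pp1)=1 -> write in place. 3 ppages; refcounts: pp0:2 pp1:1 pp2:1
Op 5: write(P1, v0, 181). refcount(pp0)=2>1 -> COPY to pp3. 4 ppages; refcounts: pp0:1 pp1:1 pp2:1 pp3:1
Op 6: fork(P0) -> P2. 4 ppages; refcounts: pp0:2 pp1:1 pp2:2 pp3:1

yes no yes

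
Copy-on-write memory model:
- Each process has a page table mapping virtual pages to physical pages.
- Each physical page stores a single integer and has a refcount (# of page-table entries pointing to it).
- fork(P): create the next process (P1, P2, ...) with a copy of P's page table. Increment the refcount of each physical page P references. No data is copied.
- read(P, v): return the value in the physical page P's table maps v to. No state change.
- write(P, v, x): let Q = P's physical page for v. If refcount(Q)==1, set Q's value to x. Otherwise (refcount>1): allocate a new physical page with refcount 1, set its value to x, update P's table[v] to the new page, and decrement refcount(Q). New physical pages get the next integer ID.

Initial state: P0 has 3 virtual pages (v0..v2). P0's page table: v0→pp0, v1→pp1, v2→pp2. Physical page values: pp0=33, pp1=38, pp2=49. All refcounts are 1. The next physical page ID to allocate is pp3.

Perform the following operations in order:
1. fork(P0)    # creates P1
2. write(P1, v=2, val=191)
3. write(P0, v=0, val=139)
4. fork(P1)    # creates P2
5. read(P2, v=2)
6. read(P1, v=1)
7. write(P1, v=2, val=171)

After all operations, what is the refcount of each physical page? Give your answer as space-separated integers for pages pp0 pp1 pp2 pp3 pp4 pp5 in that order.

Answer: 2 3 1 1 1 1

Derivation:
Op 1: fork(P0) -> P1. 3 ppages; refcounts: pp0:2 pp1:2 pp2:2
Op 2: write(P1, v2, 191). refcount(pp2)=2>1 -> COPY to pp3. 4 ppages; refcounts: pp0:2 pp1:2 pp2:1 pp3:1
Op 3: write(P0, v0, 139). refcount(pp0)=2>1 -> COPY to pp4. 5 ppages; refcounts: pp0:1 pp1:2 pp2:1 pp3:1 pp4:1
Op 4: fork(P1) -> P2. 5 ppages; refcounts: pp0:2 pp1:3 pp2:1 pp3:2 pp4:1
Op 5: read(P2, v2) -> 191. No state change.
Op 6: read(P1, v1) -> 38. No state change.
Op 7: write(P1, v2, 171). refcount(pp3)=2>1 -> COPY to pp5. 6 ppages; refcounts: pp0:2 pp1:3 pp2:1 pp3:1 pp4:1 pp5:1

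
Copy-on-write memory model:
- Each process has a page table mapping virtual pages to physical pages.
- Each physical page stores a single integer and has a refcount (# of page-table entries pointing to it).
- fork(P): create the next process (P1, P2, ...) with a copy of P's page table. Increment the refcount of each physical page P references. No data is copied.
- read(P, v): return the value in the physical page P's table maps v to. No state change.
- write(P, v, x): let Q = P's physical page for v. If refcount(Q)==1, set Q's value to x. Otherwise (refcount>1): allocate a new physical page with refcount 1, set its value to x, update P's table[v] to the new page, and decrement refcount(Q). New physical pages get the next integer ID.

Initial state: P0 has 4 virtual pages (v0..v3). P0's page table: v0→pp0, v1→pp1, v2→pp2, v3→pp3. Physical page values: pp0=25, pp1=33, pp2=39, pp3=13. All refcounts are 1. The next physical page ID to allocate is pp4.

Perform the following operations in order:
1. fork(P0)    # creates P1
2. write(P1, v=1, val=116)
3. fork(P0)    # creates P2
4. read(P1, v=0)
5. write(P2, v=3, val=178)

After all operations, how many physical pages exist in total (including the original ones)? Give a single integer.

Answer: 6

Derivation:
Op 1: fork(P0) -> P1. 4 ppages; refcounts: pp0:2 pp1:2 pp2:2 pp3:2
Op 2: write(P1, v1, 116). refcount(pp1)=2>1 -> COPY to pp4. 5 ppages; refcounts: pp0:2 pp1:1 pp2:2 pp3:2 pp4:1
Op 3: fork(P0) -> P2. 5 ppages; refcounts: pp0:3 pp1:2 pp2:3 pp3:3 pp4:1
Op 4: read(P1, v0) -> 25. No state change.
Op 5: write(P2, v3, 178). refcount(pp3)=3>1 -> COPY to pp5. 6 ppages; refcounts: pp0:3 pp1:2 pp2:3 pp3:2 pp4:1 pp5:1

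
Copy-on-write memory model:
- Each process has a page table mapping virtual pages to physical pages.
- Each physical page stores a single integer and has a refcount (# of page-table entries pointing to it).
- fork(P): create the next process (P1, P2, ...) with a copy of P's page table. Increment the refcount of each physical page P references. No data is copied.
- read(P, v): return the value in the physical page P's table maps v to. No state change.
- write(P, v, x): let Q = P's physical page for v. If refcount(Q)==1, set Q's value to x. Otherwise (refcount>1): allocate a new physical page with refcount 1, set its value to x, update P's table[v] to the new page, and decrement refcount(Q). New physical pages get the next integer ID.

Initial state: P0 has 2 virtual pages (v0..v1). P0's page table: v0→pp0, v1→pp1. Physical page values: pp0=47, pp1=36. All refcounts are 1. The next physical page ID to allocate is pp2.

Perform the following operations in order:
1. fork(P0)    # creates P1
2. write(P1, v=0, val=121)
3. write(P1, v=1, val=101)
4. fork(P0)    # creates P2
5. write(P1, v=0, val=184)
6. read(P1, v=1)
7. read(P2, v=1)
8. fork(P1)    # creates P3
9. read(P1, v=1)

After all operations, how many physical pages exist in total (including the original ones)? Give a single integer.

Op 1: fork(P0) -> P1. 2 ppages; refcounts: pp0:2 pp1:2
Op 2: write(P1, v0, 121). refcount(pp0)=2>1 -> COPY to pp2. 3 ppages; refcounts: pp0:1 pp1:2 pp2:1
Op 3: write(P1, v1, 101). refcount(pp1)=2>1 -> COPY to pp3. 4 ppages; refcounts: pp0:1 pp1:1 pp2:1 pp3:1
Op 4: fork(P0) -> P2. 4 ppages; refcounts: pp0:2 pp1:2 pp2:1 pp3:1
Op 5: write(P1, v0, 184). refcount(pp2)=1 -> write in place. 4 ppages; refcounts: pp0:2 pp1:2 pp2:1 pp3:1
Op 6: read(P1, v1) -> 101. No state change.
Op 7: read(P2, v1) -> 36. No state change.
Op 8: fork(P1) -> P3. 4 ppages; refcounts: pp0:2 pp1:2 pp2:2 pp3:2
Op 9: read(P1, v1) -> 101. No state change.

Answer: 4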